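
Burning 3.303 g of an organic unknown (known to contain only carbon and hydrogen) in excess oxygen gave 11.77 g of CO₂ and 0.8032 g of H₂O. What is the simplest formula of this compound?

C3H

mol C = 11.77 g CO₂ ÷ 44.009 g/mol = 0.26745 mol
mol H = 2 × 0.8032 g H₂O ÷ 18.015 g/mol = 0.089170 mol
Divide by the smallest (0.089170 mol): C 2.999, H 1.000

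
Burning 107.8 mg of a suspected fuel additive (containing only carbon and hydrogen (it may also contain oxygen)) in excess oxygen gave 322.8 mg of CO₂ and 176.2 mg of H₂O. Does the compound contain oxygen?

mol C = 0.3228 g CO₂ ÷ 44.009 g/mol = 0.0073349 mol
mol H = 2 × 0.1762 g H₂O ÷ 18.015 g/mol = 0.019561 mol
C and H together account for 0.10782 g — essentially the entire 0.1078 g sample — so the compound contains no oxygen.

no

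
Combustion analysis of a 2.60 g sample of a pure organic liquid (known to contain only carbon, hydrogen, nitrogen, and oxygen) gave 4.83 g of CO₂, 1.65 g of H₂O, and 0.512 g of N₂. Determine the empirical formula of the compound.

C3H5NO

mol C = 4.83 g CO₂ ÷ 44.009 g/mol = 0.1098 mol
mol H = 2 × 1.65 g H₂O ÷ 18.015 g/mol = 0.1832 mol
mol N = 2 × 0.512 g N₂ ÷ 28.014 g/mol = 0.03655 mol
mass O = 2.60 − (1.318 + 0.1846 + 0.5120) = 0.5851 g → mol O = 0.5851 ÷ 15.999 = 0.03657 mol
Divide by the smallest (0.03655 mol): C 3.002, H 5.011, N 1.000, O 1.001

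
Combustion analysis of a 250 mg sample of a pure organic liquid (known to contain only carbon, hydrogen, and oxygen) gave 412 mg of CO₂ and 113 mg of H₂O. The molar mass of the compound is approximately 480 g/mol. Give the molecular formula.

C18H24O15

mol C = 0.412 g CO₂ ÷ 44.009 g/mol = 0.009362 mol
mol H = 2 × 0.113 g H₂O ÷ 18.015 g/mol = 0.01255 mol
mass O = 0.250 − (0.1124 + 0.01265) = 0.1249 g → mol O = 0.1249 ÷ 15.999 = 0.007807 mol
Divide by the smallest (0.007807 mol): C 1.199, H 1.607, O 1.000
Multiplying each by 5 gives whole numbers: C 6.00, H 8.03, O 5.00
Empirical formula: C6H8O5
Empirical-formula mass = 160.12 g/mol; 480 ÷ 160.12 ≈ 3, so the molecular formula is C18H24O15.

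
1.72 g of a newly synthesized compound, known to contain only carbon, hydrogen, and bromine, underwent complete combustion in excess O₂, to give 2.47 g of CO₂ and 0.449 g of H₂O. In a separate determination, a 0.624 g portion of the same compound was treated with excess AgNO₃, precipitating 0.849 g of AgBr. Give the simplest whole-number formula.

C9H8Br2

mol C = 2.47 g CO₂ ÷ 44.009 g/mol = 0.05612 mol
mol H = 2 × 0.449 g H₂O ÷ 18.015 g/mol = 0.04985 mol
From the AgBr data: mol Br per gram of compound = (0.849 ÷ 187.772) ÷ 0.624 = 0.007246 mol/g, so in the 1.72 g combustion sample mol Br = 0.01246 mol
Divide by the smallest (0.01246 mol): C 4.503, H 4.000, Br 1.000
Multiplying each by 2 gives whole numbers: C 9.01, H 8.00, Br 2.00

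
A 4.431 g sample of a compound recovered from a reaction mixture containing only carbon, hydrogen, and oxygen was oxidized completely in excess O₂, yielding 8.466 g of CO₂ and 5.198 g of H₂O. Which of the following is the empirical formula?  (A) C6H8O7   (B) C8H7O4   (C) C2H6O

mol C = 8.466 g CO₂ ÷ 44.009 g/mol = 0.19237 mol
mol H = 2 × 5.198 g H₂O ÷ 18.015 g/mol = 0.57707 mol
mass O = 4.431 − (2.3106 + 0.58169) = 1.5388 g → mol O = 1.5388 ÷ 15.999 = 0.096178 mol
Divide by the smallest (0.096178 mol): C 2.000, H 6.000, O 1.000

(C) C2H6O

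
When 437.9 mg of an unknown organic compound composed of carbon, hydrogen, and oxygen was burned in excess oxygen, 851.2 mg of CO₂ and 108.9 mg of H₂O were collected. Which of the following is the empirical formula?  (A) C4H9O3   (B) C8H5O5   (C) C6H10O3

(B) C8H5O5

mol C = 0.8512 g CO₂ ÷ 44.009 g/mol = 0.019341 mol
mol H = 2 × 0.1089 g H₂O ÷ 18.015 g/mol = 0.012090 mol
mass O = 0.4379 − (0.23231 + 0.012187) = 0.19340 g → mol O = 0.19340 ÷ 15.999 = 0.012088 mol
Divide by the smallest (0.012088 mol): C 1.600, H 1.000, O 1.000
Multiplying each by 5 gives whole numbers: C 8.00, H 5.00, O 5.00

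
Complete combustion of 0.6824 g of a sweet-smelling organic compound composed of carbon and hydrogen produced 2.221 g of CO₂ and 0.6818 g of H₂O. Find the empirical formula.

C2H3

mol C = 2.221 g CO₂ ÷ 44.009 g/mol = 0.050467 mol
mol H = 2 × 0.6818 g H₂O ÷ 18.015 g/mol = 0.075692 mol
Divide by the smallest (0.050467 mol): C 1.000, H 1.500
Multiplying each by 2 gives whole numbers: C 2.00, H 3.00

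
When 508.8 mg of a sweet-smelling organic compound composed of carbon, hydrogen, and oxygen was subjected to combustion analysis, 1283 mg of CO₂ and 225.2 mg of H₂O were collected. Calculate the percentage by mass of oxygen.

26.23%

mol C = 1.283 g CO₂ ÷ 44.009 g/mol = 0.029153 mol
mol H = 2 × 0.2252 g H₂O ÷ 18.015 g/mol = 0.025001 mol
mass O = 0.5088 − (0.35016 + 0.025201) = 0.13344 g → mol O = 0.13344 ÷ 15.999 = 0.0083405 mol
mass % O = 0.13344 g ÷ 0.5088 g × 100%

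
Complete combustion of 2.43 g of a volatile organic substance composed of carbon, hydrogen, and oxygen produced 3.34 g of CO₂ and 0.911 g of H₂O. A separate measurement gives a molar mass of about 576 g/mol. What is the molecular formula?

C18H24O21

mol C = 3.34 g CO₂ ÷ 44.009 g/mol = 0.07589 mol
mol H = 2 × 0.911 g H₂O ÷ 18.015 g/mol = 0.1011 mol
mass O = 2.43 − (0.9116 + 0.1019) = 1.416 g → mol O = 1.416 ÷ 15.999 = 0.08854 mol
Divide by the smallest (0.07589 mol): C 1.000, H 1.333, O 1.167
Multiplying each by 6 gives whole numbers: C 6.00, H 8.00, O 7.00
Empirical formula: C6H8O7
Empirical-formula mass = 192.12 g/mol; 576 ÷ 192.12 ≈ 3, so the molecular formula is C18H24O21.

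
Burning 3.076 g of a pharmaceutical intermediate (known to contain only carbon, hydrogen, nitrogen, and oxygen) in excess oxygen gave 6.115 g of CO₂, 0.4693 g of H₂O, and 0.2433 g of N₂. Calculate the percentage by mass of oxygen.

mol C = 6.115 g CO₂ ÷ 44.009 g/mol = 0.13895 mol
mol H = 2 × 0.4693 g H₂O ÷ 18.015 g/mol = 0.052101 mol
mol N = 2 × 0.2433 g N₂ ÷ 28.014 g/mol = 0.017370 mol
mass O = 3.076 − (1.6689 + 0.052518 + 0.24330) = 1.1113 g → mol O = 1.1113 ÷ 15.999 = 0.069459 mol
mass % O = 1.1113 g ÷ 3.076 g × 100%

36.13%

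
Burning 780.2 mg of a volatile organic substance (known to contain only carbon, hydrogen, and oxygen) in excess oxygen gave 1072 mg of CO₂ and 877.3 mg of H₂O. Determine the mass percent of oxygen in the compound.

mol C = 1.072 g CO₂ ÷ 44.009 g/mol = 0.024359 mol
mol H = 2 × 0.8773 g H₂O ÷ 18.015 g/mol = 0.097397 mol
mass O = 0.7802 − (0.29257 + 0.098176) = 0.38945 g → mol O = 0.38945 ÷ 15.999 = 0.024342 mol
mass % O = 0.38945 g ÷ 0.7802 g × 100%

49.92%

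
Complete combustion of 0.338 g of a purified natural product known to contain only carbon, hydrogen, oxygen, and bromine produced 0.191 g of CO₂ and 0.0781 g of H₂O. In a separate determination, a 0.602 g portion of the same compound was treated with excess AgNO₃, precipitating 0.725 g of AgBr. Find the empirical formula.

C2H4BrO3

mol C = 0.191 g CO₂ ÷ 44.009 g/mol = 0.004340 mol
mol H = 2 × 0.0781 g H₂O ÷ 18.015 g/mol = 0.008671 mol
From the AgBr data: mol Br per gram of compound = (0.725 ÷ 187.772) ÷ 0.602 = 0.006414 mol/g, so in the 0.338 g combustion sample mol Br = 0.002168 mol
mass O = 0.338 − (0.05213 + 0.008740 + 0.1732) = 0.1039 g → mol O = 0.1039 ÷ 15.999 = 0.006495 mol
Divide by the smallest (0.002168 mol): C 2.002, H 4.000, Br 1.000, O 2.996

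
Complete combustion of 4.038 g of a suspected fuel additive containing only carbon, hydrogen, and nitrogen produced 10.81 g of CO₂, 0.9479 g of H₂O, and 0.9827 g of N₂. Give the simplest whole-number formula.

C7H3N2

mol C = 10.81 g CO₂ ÷ 44.009 g/mol = 0.24563 mol
mol H = 2 × 0.9479 g H₂O ÷ 18.015 g/mol = 0.10523 mol
mol N = 2 × 0.9827 g N₂ ÷ 28.014 g/mol = 0.070158 mol
Divide by the smallest (0.070158 mol): C 3.501, H 1.500, N 1.000
Multiplying each by 2 gives whole numbers: C 7.00, H 3.00, N 2.00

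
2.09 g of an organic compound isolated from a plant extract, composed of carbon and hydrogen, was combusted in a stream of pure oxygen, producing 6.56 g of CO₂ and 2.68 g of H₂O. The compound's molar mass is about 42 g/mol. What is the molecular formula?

mol C = 6.56 g CO₂ ÷ 44.009 g/mol = 0.1491 mol
mol H = 2 × 2.68 g H₂O ÷ 18.015 g/mol = 0.2975 mol
Divide by the smallest (0.1491 mol): C 1.000, H 1.996
Empirical formula: CH2
Empirical-formula mass = 14.03 g/mol; 42 ÷ 14.03 ≈ 3, so the molecular formula is C3H6.

C3H6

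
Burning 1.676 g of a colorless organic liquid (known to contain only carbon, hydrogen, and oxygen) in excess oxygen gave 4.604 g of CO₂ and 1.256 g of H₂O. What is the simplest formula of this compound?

C6H8O

mol C = 4.604 g CO₂ ÷ 44.009 g/mol = 0.10461 mol
mol H = 2 × 1.256 g H₂O ÷ 18.015 g/mol = 0.13944 mol
mass O = 1.676 − (1.2565 + 0.14055) = 0.27891 g → mol O = 0.27891 ÷ 15.999 = 0.017433 mol
Divide by the smallest (0.017433 mol): C 6.001, H 7.998, O 1.000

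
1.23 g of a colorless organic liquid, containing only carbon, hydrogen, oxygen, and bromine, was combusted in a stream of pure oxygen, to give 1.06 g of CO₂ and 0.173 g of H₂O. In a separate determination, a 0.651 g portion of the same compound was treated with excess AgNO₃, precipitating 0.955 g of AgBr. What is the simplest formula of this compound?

mol C = 1.06 g CO₂ ÷ 44.009 g/mol = 0.02409 mol
mol H = 2 × 0.173 g H₂O ÷ 18.015 g/mol = 0.01921 mol
From the AgBr data: mol Br per gram of compound = (0.955 ÷ 187.772) ÷ 0.651 = 0.007813 mol/g, so in the 1.23 g combustion sample mol Br = 0.009609 mol
mass O = 1.23 − (0.2893 + 0.01936 + 0.7678) = 0.1535 g → mol O = 0.1535 ÷ 15.999 = 0.009595 mol
Divide by the smallest (0.009595 mol): C 2.510, H 2.002, Br 1.001, O 1.000
Multiplying each by 2 gives whole numbers: C 5.02, H 4.00, Br 2.00, O 2.00

C5H4Br2O2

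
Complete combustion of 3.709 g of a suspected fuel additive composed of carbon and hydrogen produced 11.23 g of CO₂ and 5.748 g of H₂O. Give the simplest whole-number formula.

C2H5

mol C = 11.23 g CO₂ ÷ 44.009 g/mol = 0.25518 mol
mol H = 2 × 5.748 g H₂O ÷ 18.015 g/mol = 0.63813 mol
Divide by the smallest (0.25518 mol): C 1.000, H 2.501
Multiplying each by 2 gives whole numbers: C 2.00, H 5.00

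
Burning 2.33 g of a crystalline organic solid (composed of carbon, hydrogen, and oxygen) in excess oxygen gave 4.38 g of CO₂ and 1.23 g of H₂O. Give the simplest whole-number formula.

mol C = 4.38 g CO₂ ÷ 44.009 g/mol = 0.09953 mol
mol H = 2 × 1.23 g H₂O ÷ 18.015 g/mol = 0.1366 mol
mass O = 2.33 − (1.195 + 0.1376) = 0.9970 g → mol O = 0.9970 ÷ 15.999 = 0.06231 mol
Divide by the smallest (0.06231 mol): C 1.597, H 2.191, O 1.000
Multiplying each by 5 gives whole numbers: C 7.99, H 10.96, O 5.00

C8H11O5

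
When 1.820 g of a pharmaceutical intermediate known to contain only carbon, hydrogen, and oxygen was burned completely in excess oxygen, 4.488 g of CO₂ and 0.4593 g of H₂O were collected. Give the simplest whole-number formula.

C6H3O2

mol C = 4.488 g CO₂ ÷ 44.009 g/mol = 0.10198 mol
mol H = 2 × 0.4593 g H₂O ÷ 18.015 g/mol = 0.050991 mol
mass O = 1.820 − (1.2249 + 0.051399) = 0.54373 g → mol O = 0.54373 ÷ 15.999 = 0.033985 mol
Divide by the smallest (0.033985 mol): C 3.001, H 1.500, O 1.000
Multiplying each by 2 gives whole numbers: C 6.00, H 3.00, O 2.00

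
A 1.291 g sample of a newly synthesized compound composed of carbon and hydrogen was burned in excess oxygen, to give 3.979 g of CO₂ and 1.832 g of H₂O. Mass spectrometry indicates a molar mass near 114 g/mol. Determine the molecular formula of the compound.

mol C = 3.979 g CO₂ ÷ 44.009 g/mol = 0.090413 mol
mol H = 2 × 1.832 g H₂O ÷ 18.015 g/mol = 0.20339 mol
Divide by the smallest (0.090413 mol): C 1.000, H 2.250
Multiplying each by 4 gives whole numbers: C 4.00, H 9.00
Empirical formula: C4H9
Empirical-formula mass = 57.12 g/mol; 114 ÷ 57.12 ≈ 2, so the molecular formula is C8H18.

C8H18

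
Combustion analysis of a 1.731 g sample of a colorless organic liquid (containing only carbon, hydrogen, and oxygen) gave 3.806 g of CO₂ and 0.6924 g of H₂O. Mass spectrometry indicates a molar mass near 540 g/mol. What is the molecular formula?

C27H24O12

mol C = 3.806 g CO₂ ÷ 44.009 g/mol = 0.086482 mol
mol H = 2 × 0.6924 g H₂O ÷ 18.015 g/mol = 0.076869 mol
mass O = 1.731 − (1.0387 + 0.077484) = 0.61478 g → mol O = 0.61478 ÷ 15.999 = 0.038426 mol
Divide by the smallest (0.038426 mol): C 2.251, H 2.000, O 1.000
Multiplying each by 4 gives whole numbers: C 9.00, H 8.00, O 4.00
Empirical formula: C9H8O4
Empirical-formula mass = 180.16 g/mol; 540 ÷ 180.16 ≈ 3, so the molecular formula is C27H24O12.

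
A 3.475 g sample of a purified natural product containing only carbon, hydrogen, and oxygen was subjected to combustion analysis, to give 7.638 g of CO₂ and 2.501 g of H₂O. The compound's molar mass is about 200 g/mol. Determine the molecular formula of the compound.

mol C = 7.638 g CO₂ ÷ 44.009 g/mol = 0.17356 mol
mol H = 2 × 2.501 g H₂O ÷ 18.015 g/mol = 0.27766 mol
mass O = 3.475 − (2.0846 + 0.27988) = 1.1105 g → mol O = 1.1105 ÷ 15.999 = 0.069414 mol
Divide by the smallest (0.069414 mol): C 2.500, H 4.000, O 1.000
Multiplying each by 2 gives whole numbers: C 5.00, H 8.00, O 2.00
Empirical formula: C5H8O2
Empirical-formula mass = 100.12 g/mol; 200 ÷ 100.12 ≈ 2, so the molecular formula is C10H16O4.

C10H16O4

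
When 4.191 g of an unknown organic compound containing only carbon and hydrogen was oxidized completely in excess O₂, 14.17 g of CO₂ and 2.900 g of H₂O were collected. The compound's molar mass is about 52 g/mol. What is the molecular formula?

mol C = 14.17 g CO₂ ÷ 44.009 g/mol = 0.32198 mol
mol H = 2 × 2.900 g H₂O ÷ 18.015 g/mol = 0.32195 mol
Divide by the smallest (0.32195 mol): C 1.000, H 1.000
Empirical formula: CH
Empirical-formula mass = 13.02 g/mol; 52 ÷ 13.02 ≈ 4, so the molecular formula is C4H4.

C4H4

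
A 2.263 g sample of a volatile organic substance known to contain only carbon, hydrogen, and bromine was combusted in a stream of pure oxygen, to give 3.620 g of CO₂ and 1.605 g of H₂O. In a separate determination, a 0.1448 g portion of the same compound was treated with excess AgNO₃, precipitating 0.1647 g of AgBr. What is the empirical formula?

mol C = 3.620 g CO₂ ÷ 44.009 g/mol = 0.082256 mol
mol H = 2 × 1.605 g H₂O ÷ 18.015 g/mol = 0.17818 mol
From the AgBr data: mol Br per gram of compound = (0.1647 ÷ 187.772) ÷ 0.1448 = 0.0060575 mol/g, so in the 2.263 g combustion sample mol Br = 0.013708 mol
Divide by the smallest (0.013708 mol): C 6.001, H 12.998, Br 1.000

C6H13Br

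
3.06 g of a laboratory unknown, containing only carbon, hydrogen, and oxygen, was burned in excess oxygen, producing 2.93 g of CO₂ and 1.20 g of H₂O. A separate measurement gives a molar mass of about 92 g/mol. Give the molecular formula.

C2H4O4

mol C = 2.93 g CO₂ ÷ 44.009 g/mol = 0.06658 mol
mol H = 2 × 1.20 g H₂O ÷ 18.015 g/mol = 0.1332 mol
mass O = 3.06 − (0.7997 + 0.1343) = 2.126 g → mol O = 2.126 ÷ 15.999 = 0.1329 mol
Divide by the smallest (0.06658 mol): C 1.000, H 2.001, O 1.996
Empirical formula: CH2O2
Empirical-formula mass = 46.02 g/mol; 92 ÷ 46.02 ≈ 2, so the molecular formula is C2H4O4.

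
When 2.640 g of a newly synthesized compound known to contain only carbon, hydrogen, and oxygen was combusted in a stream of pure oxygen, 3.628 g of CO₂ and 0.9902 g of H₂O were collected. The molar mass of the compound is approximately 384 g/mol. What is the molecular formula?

C12H16O14

mol C = 3.628 g CO₂ ÷ 44.009 g/mol = 0.082438 mol
mol H = 2 × 0.9902 g H₂O ÷ 18.015 g/mol = 0.10993 mol
mass O = 2.640 − (0.99016 + 0.11081) = 1.5390 g → mol O = 1.5390 ÷ 15.999 = 0.096195 mol
Divide by the smallest (0.082438 mol): C 1.000, H 1.333, O 1.167
Multiplying each by 6 gives whole numbers: C 6.00, H 8.00, O 7.00
Empirical formula: C6H8O7
Empirical-formula mass = 192.12 g/mol; 384 ÷ 192.12 ≈ 2, so the molecular formula is C12H16O14.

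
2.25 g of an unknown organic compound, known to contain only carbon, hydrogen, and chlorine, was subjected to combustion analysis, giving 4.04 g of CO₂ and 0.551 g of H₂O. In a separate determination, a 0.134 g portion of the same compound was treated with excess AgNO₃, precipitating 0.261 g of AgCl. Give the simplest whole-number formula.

mol C = 4.04 g CO₂ ÷ 44.009 g/mol = 0.09180 mol
mol H = 2 × 0.551 g H₂O ÷ 18.015 g/mol = 0.06117 mol
From the AgCl data: mol Cl per gram of compound = (0.261 ÷ 143.318) ÷ 0.134 = 0.01359 mol/g, so in the 2.25 g combustion sample mol Cl = 0.03058 mol
Divide by the smallest (0.03058 mol): C 3.002, H 2.000, Cl 1.000

C3H2Cl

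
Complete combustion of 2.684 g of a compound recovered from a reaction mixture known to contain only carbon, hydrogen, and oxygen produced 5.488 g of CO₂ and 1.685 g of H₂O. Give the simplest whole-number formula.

mol C = 5.488 g CO₂ ÷ 44.009 g/mol = 0.12470 mol
mol H = 2 × 1.685 g H₂O ÷ 18.015 g/mol = 0.18707 mol
mass O = 2.684 − (1.4978 + 0.18856) = 0.99764 g → mol O = 0.99764 ÷ 15.999 = 0.062357 mol
Divide by the smallest (0.062357 mol): C 2.000, H 3.000, O 1.000

C2H3O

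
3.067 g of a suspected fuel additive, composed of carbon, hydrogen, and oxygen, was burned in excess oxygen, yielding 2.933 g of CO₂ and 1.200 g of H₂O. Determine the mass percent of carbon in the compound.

26.10%

mol C = 2.933 g CO₂ ÷ 44.009 g/mol = 0.066645 mol
mol H = 2 × 1.200 g H₂O ÷ 18.015 g/mol = 0.13322 mol
mass O = 3.067 − (0.80048 + 0.13429) = 2.1322 g → mol O = 2.1322 ÷ 15.999 = 0.13327 mol
mass % C = 0.80048 g ÷ 3.067 g × 100%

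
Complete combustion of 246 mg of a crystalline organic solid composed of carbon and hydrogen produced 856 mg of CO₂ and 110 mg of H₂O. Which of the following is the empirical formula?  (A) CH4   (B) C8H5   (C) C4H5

(B) C8H5

mol C = 0.856 g CO₂ ÷ 44.009 g/mol = 0.01945 mol
mol H = 2 × 0.110 g H₂O ÷ 18.015 g/mol = 0.01221 mol
Divide by the smallest (0.01221 mol): C 1.593, H 1.000
Multiplying each by 5 gives whole numbers: C 7.96, H 5.00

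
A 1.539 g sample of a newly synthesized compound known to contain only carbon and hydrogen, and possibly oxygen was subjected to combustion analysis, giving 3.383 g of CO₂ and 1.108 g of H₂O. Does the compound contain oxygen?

yes

mol C = 3.383 g CO₂ ÷ 44.009 g/mol = 0.076871 mol
mol H = 2 × 1.108 g H₂O ÷ 18.015 g/mol = 0.12301 mol
C and H account for only 1.0473 g of the 1.539 g sample; the remaining 0.49171 g must be oxygen.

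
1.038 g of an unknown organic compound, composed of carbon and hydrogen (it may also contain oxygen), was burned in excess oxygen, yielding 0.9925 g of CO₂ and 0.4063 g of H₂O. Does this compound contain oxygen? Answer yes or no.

yes

mol C = 0.9925 g CO₂ ÷ 44.009 g/mol = 0.022552 mol
mol H = 2 × 0.4063 g H₂O ÷ 18.015 g/mol = 0.045107 mol
C and H account for only 0.31634 g of the 1.038 g sample; the remaining 0.72166 g must be oxygen.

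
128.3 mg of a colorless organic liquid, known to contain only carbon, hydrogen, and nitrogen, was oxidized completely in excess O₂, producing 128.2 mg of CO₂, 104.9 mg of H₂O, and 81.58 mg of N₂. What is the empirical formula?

mol C = 0.1282 g CO₂ ÷ 44.009 g/mol = 0.0029130 mol
mol H = 2 × 0.1049 g H₂O ÷ 18.015 g/mol = 0.011646 mol
mol N = 2 × 0.08158 g N₂ ÷ 28.014 g/mol = 0.0058242 mol
Divide by the smallest (0.0029130 mol): C 1.000, H 3.998, N 1.999

CH4N2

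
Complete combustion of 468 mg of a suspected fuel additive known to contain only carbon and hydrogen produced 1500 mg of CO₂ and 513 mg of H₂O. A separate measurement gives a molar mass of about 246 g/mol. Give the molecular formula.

mol C = 1.50 g CO₂ ÷ 44.009 g/mol = 0.03408 mol
mol H = 2 × 0.513 g H₂O ÷ 18.015 g/mol = 0.05695 mol
Divide by the smallest (0.03408 mol): C 1.000, H 1.671
Multiplying each by 3 gives whole numbers: C 3.00, H 5.01
Empirical formula: C3H5
Empirical-formula mass = 41.07 g/mol; 246 ÷ 41.07 ≈ 6, so the molecular formula is C18H30.

C18H30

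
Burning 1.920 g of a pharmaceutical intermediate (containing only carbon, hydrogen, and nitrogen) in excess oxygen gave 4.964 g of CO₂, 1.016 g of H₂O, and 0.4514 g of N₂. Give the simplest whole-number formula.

C7H7N2

mol C = 4.964 g CO₂ ÷ 44.009 g/mol = 0.11280 mol
mol H = 2 × 1.016 g H₂O ÷ 18.015 g/mol = 0.11279 mol
mol N = 2 × 0.4514 g N₂ ÷ 28.014 g/mol = 0.032227 mol
Divide by the smallest (0.032227 mol): C 3.500, H 3.500, N 1.000
Multiplying each by 2 gives whole numbers: C 7.00, H 7.00, N 2.00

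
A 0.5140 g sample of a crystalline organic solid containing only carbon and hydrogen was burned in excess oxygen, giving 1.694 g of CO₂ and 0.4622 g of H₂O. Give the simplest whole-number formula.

mol C = 1.694 g CO₂ ÷ 44.009 g/mol = 0.038492 mol
mol H = 2 × 0.4622 g H₂O ÷ 18.015 g/mol = 0.051313 mol
Divide by the smallest (0.038492 mol): C 1.000, H 1.333
Multiplying each by 3 gives whole numbers: C 3.00, H 4.00

C3H4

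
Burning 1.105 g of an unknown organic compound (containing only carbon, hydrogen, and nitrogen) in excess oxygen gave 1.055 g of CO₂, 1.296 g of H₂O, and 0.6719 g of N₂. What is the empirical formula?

mol C = 1.055 g CO₂ ÷ 44.009 g/mol = 0.023972 mol
mol H = 2 × 1.296 g H₂O ÷ 18.015 g/mol = 0.14388 mol
mol N = 2 × 0.6719 g N₂ ÷ 28.014 g/mol = 0.047969 mol
Divide by the smallest (0.023972 mol): C 1.000, H 6.002, N 2.001

CH6N2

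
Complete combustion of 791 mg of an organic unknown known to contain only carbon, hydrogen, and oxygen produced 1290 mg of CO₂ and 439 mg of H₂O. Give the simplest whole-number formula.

mol C = 1.29 g CO₂ ÷ 44.009 g/mol = 0.02931 mol
mol H = 2 × 0.439 g H₂O ÷ 18.015 g/mol = 0.04874 mol
mass O = 0.791 − (0.3521 + 0.04913) = 0.3898 g → mol O = 0.3898 ÷ 15.999 = 0.02436 mol
Divide by the smallest (0.02436 mol): C 1.203, H 2.000, O 1.000
Multiplying each by 5 gives whole numbers: C 6.02, H 10.00, O 5.00

C6H10O5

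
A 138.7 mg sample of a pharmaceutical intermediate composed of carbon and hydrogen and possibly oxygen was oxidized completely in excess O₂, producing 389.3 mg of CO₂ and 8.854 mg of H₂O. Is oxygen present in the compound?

yes

mol C = 0.3893 g CO₂ ÷ 44.009 g/mol = 0.0088459 mol
mol H = 2 × 0.008854 g H₂O ÷ 18.015 g/mol = 0.00098296 mol
C and H account for only 0.10724 g of the 0.1387 g sample; the remaining 0.031461 g must be oxygen.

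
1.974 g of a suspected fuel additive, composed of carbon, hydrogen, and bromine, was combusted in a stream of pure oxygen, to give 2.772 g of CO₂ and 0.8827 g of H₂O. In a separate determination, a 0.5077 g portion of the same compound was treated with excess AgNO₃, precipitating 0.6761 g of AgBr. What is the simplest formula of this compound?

mol C = 2.772 g CO₂ ÷ 44.009 g/mol = 0.062987 mol
mol H = 2 × 0.8827 g H₂O ÷ 18.015 g/mol = 0.097996 mol
From the AgBr data: mol Br per gram of compound = (0.6761 ÷ 187.772) ÷ 0.5077 = 0.0070921 mol/g, so in the 1.974 g combustion sample mol Br = 0.014000 mol
Divide by the smallest (0.014000 mol): C 4.499, H 7.000, Br 1.000
Multiplying each by 2 gives whole numbers: C 9.00, H 14.00, Br 2.00

C9H14Br2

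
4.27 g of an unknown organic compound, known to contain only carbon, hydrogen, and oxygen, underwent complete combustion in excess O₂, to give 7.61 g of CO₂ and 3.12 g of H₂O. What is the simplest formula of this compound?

C3H6O2

mol C = 7.61 g CO₂ ÷ 44.009 g/mol = 0.1729 mol
mol H = 2 × 3.12 g H₂O ÷ 18.015 g/mol = 0.3464 mol
mass O = 4.27 − (2.077 + 0.3491) = 1.844 g → mol O = 1.844 ÷ 15.999 = 0.1153 mol
Divide by the smallest (0.1153 mol): C 1.500, H 3.005, O 1.000
Multiplying each by 2 gives whole numbers: C 3.00, H 6.01, O 2.00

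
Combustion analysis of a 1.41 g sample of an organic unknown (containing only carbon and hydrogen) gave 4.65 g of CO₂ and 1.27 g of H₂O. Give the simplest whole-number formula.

C3H4

mol C = 4.65 g CO₂ ÷ 44.009 g/mol = 0.1057 mol
mol H = 2 × 1.27 g H₂O ÷ 18.015 g/mol = 0.1410 mol
Divide by the smallest (0.1057 mol): C 1.000, H 1.334
Multiplying each by 3 gives whole numbers: C 3.00, H 4.00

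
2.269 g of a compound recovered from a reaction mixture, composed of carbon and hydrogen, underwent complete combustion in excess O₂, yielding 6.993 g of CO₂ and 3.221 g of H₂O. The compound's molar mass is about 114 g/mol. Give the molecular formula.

C8H18

mol C = 6.993 g CO₂ ÷ 44.009 g/mol = 0.15890 mol
mol H = 2 × 3.221 g H₂O ÷ 18.015 g/mol = 0.35759 mol
Divide by the smallest (0.15890 mol): C 1.000, H 2.250
Multiplying each by 4 gives whole numbers: C 4.00, H 9.00
Empirical formula: C4H9
Empirical-formula mass = 57.12 g/mol; 114 ÷ 57.12 ≈ 2, so the molecular formula is C8H18.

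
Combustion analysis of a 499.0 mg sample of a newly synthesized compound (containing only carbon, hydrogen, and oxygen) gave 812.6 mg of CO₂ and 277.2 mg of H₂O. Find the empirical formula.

C6H10O5

mol C = 0.8126 g CO₂ ÷ 44.009 g/mol = 0.018464 mol
mol H = 2 × 0.2772 g H₂O ÷ 18.015 g/mol = 0.030774 mol
mass O = 0.4990 − (0.22178 + 0.031021) = 0.24620 g → mol O = 0.24620 ÷ 15.999 = 0.015389 mol
Divide by the smallest (0.015389 mol): C 1.200, H 2.000, O 1.000
Multiplying each by 5 gives whole numbers: C 6.00, H 10.00, O 5.00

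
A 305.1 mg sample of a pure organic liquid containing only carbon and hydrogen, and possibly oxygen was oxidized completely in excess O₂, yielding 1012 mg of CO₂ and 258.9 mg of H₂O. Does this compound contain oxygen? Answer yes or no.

mol C = 1.012 g CO₂ ÷ 44.009 g/mol = 0.022995 mol
mol H = 2 × 0.2589 g H₂O ÷ 18.015 g/mol = 0.028743 mol
C and H together account for 0.30517 g — essentially the entire 0.3051 g sample — so the compound contains no oxygen.

no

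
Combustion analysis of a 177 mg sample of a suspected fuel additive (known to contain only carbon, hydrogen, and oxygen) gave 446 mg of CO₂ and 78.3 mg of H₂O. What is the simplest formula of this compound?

mol C = 0.446 g CO₂ ÷ 44.009 g/mol = 0.01013 mol
mol H = 2 × 0.0783 g H₂O ÷ 18.015 g/mol = 0.008693 mol
mass O = 0.177 − (0.1217 + 0.008762) = 0.04651 g → mol O = 0.04651 ÷ 15.999 = 0.002907 mol
Divide by the smallest (0.002907 mol): C 3.486, H 2.990, O 1.000
Multiplying each by 2 gives whole numbers: C 6.97, H 5.98, O 2.00

C7H6O2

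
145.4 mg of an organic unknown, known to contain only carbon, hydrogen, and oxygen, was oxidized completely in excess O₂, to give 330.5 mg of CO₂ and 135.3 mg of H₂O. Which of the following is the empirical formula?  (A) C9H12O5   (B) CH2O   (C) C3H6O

mol C = 0.3305 g CO₂ ÷ 44.009 g/mol = 0.0075098 mol
mol H = 2 × 0.1353 g H₂O ÷ 18.015 g/mol = 0.015021 mol
mass O = 0.1454 − (0.090201 + 0.015141) = 0.040058 g → mol O = 0.040058 ÷ 15.999 = 0.0025038 mol
Divide by the smallest (0.0025038 mol): C 2.999, H 5.999, O 1.000

(C) C3H6O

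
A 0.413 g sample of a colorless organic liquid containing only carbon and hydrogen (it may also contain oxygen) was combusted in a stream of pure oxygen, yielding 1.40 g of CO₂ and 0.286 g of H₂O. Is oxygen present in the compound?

no

mol C = 1.40 g CO₂ ÷ 44.009 g/mol = 0.03181 mol
mol H = 2 × 0.286 g H₂O ÷ 18.015 g/mol = 0.03175 mol
C and H together account for 0.4141 g — essentially the entire 0.413 g sample — so the compound contains no oxygen.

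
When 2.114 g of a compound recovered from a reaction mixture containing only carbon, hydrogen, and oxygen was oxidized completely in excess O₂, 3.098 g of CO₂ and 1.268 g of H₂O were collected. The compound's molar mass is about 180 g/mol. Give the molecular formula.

mol C = 3.098 g CO₂ ÷ 44.009 g/mol = 0.070395 mol
mol H = 2 × 1.268 g H₂O ÷ 18.015 g/mol = 0.14077 mol
mass O = 2.114 − (0.84551 + 0.14190) = 1.1266 g → mol O = 1.1266 ÷ 15.999 = 0.070416 mol
Divide by the smallest (0.070395 mol): C 1.000, H 2.000, O 1.000
Empirical formula: CH2O
Empirical-formula mass = 30.03 g/mol; 180 ÷ 30.03 ≈ 6, so the molecular formula is C6H12O6.

C6H12O6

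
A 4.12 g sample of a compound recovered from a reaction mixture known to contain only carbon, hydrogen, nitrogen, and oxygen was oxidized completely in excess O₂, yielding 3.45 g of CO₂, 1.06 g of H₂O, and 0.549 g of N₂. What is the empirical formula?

mol C = 3.45 g CO₂ ÷ 44.009 g/mol = 0.07839 mol
mol H = 2 × 1.06 g H₂O ÷ 18.015 g/mol = 0.1177 mol
mol N = 2 × 0.549 g N₂ ÷ 28.014 g/mol = 0.03919 mol
mass O = 4.12 − (0.9416 + 0.1186 + 0.5490) = 2.511 g → mol O = 2.511 ÷ 15.999 = 0.1569 mol
Divide by the smallest (0.03919 mol): C 2.000, H 3.002, N 1.000, O 4.004

C2H3NO4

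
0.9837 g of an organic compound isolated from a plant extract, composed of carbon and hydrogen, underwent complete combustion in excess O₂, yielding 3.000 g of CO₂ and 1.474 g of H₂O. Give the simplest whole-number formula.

mol C = 3.000 g CO₂ ÷ 44.009 g/mol = 0.068168 mol
mol H = 2 × 1.474 g H₂O ÷ 18.015 g/mol = 0.16364 mol
Divide by the smallest (0.068168 mol): C 1.000, H 2.401
Multiplying each by 5 gives whole numbers: C 5.00, H 12.00

C5H12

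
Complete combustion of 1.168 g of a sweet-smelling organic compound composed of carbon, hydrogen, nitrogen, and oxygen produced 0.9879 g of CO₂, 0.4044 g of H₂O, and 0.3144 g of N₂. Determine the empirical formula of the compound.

mol C = 0.9879 g CO₂ ÷ 44.009 g/mol = 0.022448 mol
mol H = 2 × 0.4044 g H₂O ÷ 18.015 g/mol = 0.044896 mol
mol N = 2 × 0.3144 g N₂ ÷ 28.014 g/mol = 0.022446 mol
mass O = 1.168 − (0.26962 + 0.045255 + 0.31440) = 0.53873 g → mol O = 0.53873 ÷ 15.999 = 0.033672 mol
Divide by the smallest (0.022446 mol): C 1.000, H 2.000, N 1.000, O 1.500
Multiplying each by 2 gives whole numbers: C 2.00, H 4.00, N 2.00, O 3.00

C2H4N2O3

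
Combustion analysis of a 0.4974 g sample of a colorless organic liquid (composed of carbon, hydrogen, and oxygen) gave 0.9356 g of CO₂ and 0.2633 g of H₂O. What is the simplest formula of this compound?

C8H11O5

mol C = 0.9356 g CO₂ ÷ 44.009 g/mol = 0.021259 mol
mol H = 2 × 0.2633 g H₂O ÷ 18.015 g/mol = 0.029231 mol
mass O = 0.4974 − (0.25535 + 0.029465) = 0.21259 g → mol O = 0.21259 ÷ 15.999 = 0.013288 mol
Divide by the smallest (0.013288 mol): C 1.600, H 2.200, O 1.000
Multiplying each by 5 gives whole numbers: C 8.00, H 11.00, O 5.00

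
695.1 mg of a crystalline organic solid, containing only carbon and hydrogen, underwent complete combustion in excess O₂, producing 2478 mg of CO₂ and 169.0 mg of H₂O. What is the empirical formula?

C3H

mol C = 2.478 g CO₂ ÷ 44.009 g/mol = 0.056307 mol
mol H = 2 × 0.1690 g H₂O ÷ 18.015 g/mol = 0.018762 mol
Divide by the smallest (0.018762 mol): C 3.001, H 1.000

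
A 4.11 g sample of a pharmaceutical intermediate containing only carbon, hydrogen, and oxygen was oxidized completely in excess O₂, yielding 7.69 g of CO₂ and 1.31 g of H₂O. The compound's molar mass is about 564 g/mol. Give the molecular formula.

C24H20O16

mol C = 7.69 g CO₂ ÷ 44.009 g/mol = 0.1747 mol
mol H = 2 × 1.31 g H₂O ÷ 18.015 g/mol = 0.1454 mol
mass O = 4.11 − (2.099 + 0.1466) = 1.865 g → mol O = 1.865 ÷ 15.999 = 0.1165 mol
Divide by the smallest (0.1165 mol): C 1.499, H 1.248, O 1.000
Multiplying each by 4 gives whole numbers: C 6.00, H 4.99, O 4.00
Empirical formula: C6H5O4
Empirical-formula mass = 141.10 g/mol; 564 ÷ 141.10 ≈ 4, so the molecular formula is C24H20O16.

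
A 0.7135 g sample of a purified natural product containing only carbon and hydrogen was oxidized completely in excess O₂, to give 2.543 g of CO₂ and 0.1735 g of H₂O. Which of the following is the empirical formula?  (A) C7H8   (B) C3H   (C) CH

(B) C3H

mol C = 2.543 g CO₂ ÷ 44.009 g/mol = 0.057784 mol
mol H = 2 × 0.1735 g H₂O ÷ 18.015 g/mol = 0.019262 mol
Divide by the smallest (0.019262 mol): C 3.000, H 1.000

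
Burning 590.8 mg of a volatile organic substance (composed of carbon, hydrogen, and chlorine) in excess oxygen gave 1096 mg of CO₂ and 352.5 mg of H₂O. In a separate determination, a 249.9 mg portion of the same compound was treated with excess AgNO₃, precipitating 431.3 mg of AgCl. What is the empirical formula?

mol C = 1.096 g CO₂ ÷ 44.009 g/mol = 0.024904 mol
mol H = 2 × 0.3525 g H₂O ÷ 18.015 g/mol = 0.039134 mol
From the AgCl data: mol Cl per gram of compound = (0.4313 ÷ 143.318) ÷ 0.2499 = 0.012042 mol/g, so in the 0.5908 g combustion sample mol Cl = 0.0071146 mol
Divide by the smallest (0.0071146 mol): C 3.500, H 5.500, Cl 1.000
Multiplying each by 2 gives whole numbers: C 7.00, H 11.00, Cl 2.00

C7H11Cl2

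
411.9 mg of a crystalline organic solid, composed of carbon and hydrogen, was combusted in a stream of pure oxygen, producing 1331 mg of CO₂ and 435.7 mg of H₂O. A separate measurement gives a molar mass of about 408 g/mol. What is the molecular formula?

C30H48

mol C = 1.331 g CO₂ ÷ 44.009 g/mol = 0.030244 mol
mol H = 2 × 0.4357 g H₂O ÷ 18.015 g/mol = 0.048371 mol
Divide by the smallest (0.030244 mol): C 1.000, H 1.599
Multiplying each by 5 gives whole numbers: C 5.00, H 8.00
Empirical formula: C5H8
Empirical-formula mass = 68.12 g/mol; 408 ÷ 68.12 ≈ 6, so the molecular formula is C30H48.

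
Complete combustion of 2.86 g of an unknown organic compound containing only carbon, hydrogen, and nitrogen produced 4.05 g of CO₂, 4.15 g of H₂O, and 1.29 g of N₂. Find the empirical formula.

mol C = 4.05 g CO₂ ÷ 44.009 g/mol = 0.09203 mol
mol H = 2 × 4.15 g H₂O ÷ 18.015 g/mol = 0.4607 mol
mol N = 2 × 1.29 g N₂ ÷ 28.014 g/mol = 0.09210 mol
Divide by the smallest (0.09203 mol): C 1.000, H 5.006, N 1.001

CH5N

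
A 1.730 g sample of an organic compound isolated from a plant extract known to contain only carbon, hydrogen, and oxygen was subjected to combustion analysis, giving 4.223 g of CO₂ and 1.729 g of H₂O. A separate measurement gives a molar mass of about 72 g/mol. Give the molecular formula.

mol C = 4.223 g CO₂ ÷ 44.009 g/mol = 0.095958 mol
mol H = 2 × 1.729 g H₂O ÷ 18.015 g/mol = 0.19195 mol
mass O = 1.730 − (1.1525 + 0.19349) = 0.38397 g → mol O = 0.38397 ÷ 15.999 = 0.023999 mol
Divide by the smallest (0.023999 mol): C 3.998, H 7.998, O 1.000
Empirical formula: C4H8O
Empirical-formula mass = 72.11 g/mol; 72 ÷ 72.11 ≈ 1, so the molecular formula is C4H8O.

C4H8O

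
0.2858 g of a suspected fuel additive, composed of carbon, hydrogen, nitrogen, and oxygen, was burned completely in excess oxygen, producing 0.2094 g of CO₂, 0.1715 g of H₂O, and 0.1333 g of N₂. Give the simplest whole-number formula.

mol C = 0.2094 g CO₂ ÷ 44.009 g/mol = 0.0047581 mol
mol H = 2 × 0.1715 g H₂O ÷ 18.015 g/mol = 0.019040 mol
mol N = 2 × 0.1333 g N₂ ÷ 28.014 g/mol = 0.0095167 mol
mass O = 0.2858 − (0.057150 + 0.019192 + 0.13330) = 0.076158 g → mol O = 0.076158 ÷ 15.999 = 0.0047602 mol
Divide by the smallest (0.0047581 mol): C 1.000, H 4.002, N 2.000, O 1.000

CH4N2O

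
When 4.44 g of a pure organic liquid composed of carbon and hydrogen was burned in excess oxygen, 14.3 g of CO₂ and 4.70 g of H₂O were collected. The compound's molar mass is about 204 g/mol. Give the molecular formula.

C15H24

mol C = 14.3 g CO₂ ÷ 44.009 g/mol = 0.3249 mol
mol H = 2 × 4.70 g H₂O ÷ 18.015 g/mol = 0.5218 mol
Divide by the smallest (0.3249 mol): C 1.000, H 1.606
Multiplying each by 5 gives whole numbers: C 5.00, H 8.03
Empirical formula: C5H8
Empirical-formula mass = 68.12 g/mol; 204 ÷ 68.12 ≈ 3, so the molecular formula is C15H24.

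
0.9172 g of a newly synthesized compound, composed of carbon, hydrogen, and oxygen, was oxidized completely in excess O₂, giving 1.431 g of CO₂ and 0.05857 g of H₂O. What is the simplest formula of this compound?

mol C = 1.431 g CO₂ ÷ 44.009 g/mol = 0.032516 mol
mol H = 2 × 0.05857 g H₂O ÷ 18.015 g/mol = 0.0065024 mol
mass O = 0.9172 − (0.39055 + 0.0065544) = 0.52010 g → mol O = 0.52010 ÷ 15.999 = 0.032508 mol
Divide by the smallest (0.0065024 mol): C 5.001, H 1.000, O 4.999

C5HO5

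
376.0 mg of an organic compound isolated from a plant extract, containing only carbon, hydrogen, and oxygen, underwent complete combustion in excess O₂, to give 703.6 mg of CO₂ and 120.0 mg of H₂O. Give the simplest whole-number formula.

C6H5O4

mol C = 0.7036 g CO₂ ÷ 44.009 g/mol = 0.015988 mol
mol H = 2 × 0.1200 g H₂O ÷ 18.015 g/mol = 0.013322 mol
mass O = 0.3760 − (0.19203 + 0.013429) = 0.17054 g → mol O = 0.17054 ÷ 15.999 = 0.010660 mol
Divide by the smallest (0.010660 mol): C 1.500, H 1.250, O 1.000
Multiplying each by 4 gives whole numbers: C 6.00, H 5.00, O 4.00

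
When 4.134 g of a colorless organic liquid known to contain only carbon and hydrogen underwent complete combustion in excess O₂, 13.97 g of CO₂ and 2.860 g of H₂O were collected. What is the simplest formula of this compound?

mol C = 13.97 g CO₂ ÷ 44.009 g/mol = 0.31744 mol
mol H = 2 × 2.860 g H₂O ÷ 18.015 g/mol = 0.31751 mol
Divide by the smallest (0.31744 mol): C 1.000, H 1.000

CH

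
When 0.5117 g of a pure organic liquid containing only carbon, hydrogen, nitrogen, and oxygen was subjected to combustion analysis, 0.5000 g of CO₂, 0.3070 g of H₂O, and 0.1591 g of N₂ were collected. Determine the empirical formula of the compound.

mol C = 0.5000 g CO₂ ÷ 44.009 g/mol = 0.011361 mol
mol H = 2 × 0.3070 g H₂O ÷ 18.015 g/mol = 0.034083 mol
mol N = 2 × 0.1591 g N₂ ÷ 28.014 g/mol = 0.011359 mol
mass O = 0.5117 − (0.13646 + 0.034355 + 0.15910) = 0.18178 g → mol O = 0.18178 ÷ 15.999 = 0.011362 mol
Divide by the smallest (0.011359 mol): C 1.000, H 3.001, N 1.000, O 1.000

CH3NO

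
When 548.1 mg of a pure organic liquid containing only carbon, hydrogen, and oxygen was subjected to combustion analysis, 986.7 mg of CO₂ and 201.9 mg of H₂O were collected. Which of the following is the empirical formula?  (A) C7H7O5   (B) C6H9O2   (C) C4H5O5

(A) C7H7O5

mol C = 0.9867 g CO₂ ÷ 44.009 g/mol = 0.022420 mol
mol H = 2 × 0.2019 g H₂O ÷ 18.015 g/mol = 0.022415 mol
mass O = 0.5481 − (0.26929 + 0.022594) = 0.25621 g → mol O = 0.25621 ÷ 15.999 = 0.016014 mol
Divide by the smallest (0.016014 mol): C 1.400, H 1.400, O 1.000
Multiplying each by 5 gives whole numbers: C 7.00, H 7.00, O 5.00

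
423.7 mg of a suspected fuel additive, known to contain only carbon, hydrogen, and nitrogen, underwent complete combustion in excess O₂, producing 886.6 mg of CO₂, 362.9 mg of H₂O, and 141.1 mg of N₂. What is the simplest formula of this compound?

C2H4N

mol C = 0.8866 g CO₂ ÷ 44.009 g/mol = 0.020146 mol
mol H = 2 × 0.3629 g H₂O ÷ 18.015 g/mol = 0.040289 mol
mol N = 2 × 0.1411 g N₂ ÷ 28.014 g/mol = 0.010074 mol
Divide by the smallest (0.010074 mol): C 2.000, H 3.999, N 1.000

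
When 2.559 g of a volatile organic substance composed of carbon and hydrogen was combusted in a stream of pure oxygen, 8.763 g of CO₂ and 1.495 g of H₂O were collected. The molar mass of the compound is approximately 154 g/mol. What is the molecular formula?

mol C = 8.763 g CO₂ ÷ 44.009 g/mol = 0.19912 mol
mol H = 2 × 1.495 g H₂O ÷ 18.015 g/mol = 0.16597 mol
Divide by the smallest (0.16597 mol): C 1.200, H 1.000
Multiplying each by 5 gives whole numbers: C 6.00, H 5.00
Empirical formula: C6H5
Empirical-formula mass = 77.11 g/mol; 154 ÷ 77.11 ≈ 2, so the molecular formula is C12H10.

C12H10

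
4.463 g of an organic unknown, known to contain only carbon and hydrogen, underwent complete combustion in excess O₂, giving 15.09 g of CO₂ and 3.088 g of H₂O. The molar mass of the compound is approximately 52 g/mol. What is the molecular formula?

C4H4

mol C = 15.09 g CO₂ ÷ 44.009 g/mol = 0.34288 mol
mol H = 2 × 3.088 g H₂O ÷ 18.015 g/mol = 0.34283 mol
Divide by the smallest (0.34283 mol): C 1.000, H 1.000
Empirical formula: CH
Empirical-formula mass = 13.02 g/mol; 52 ÷ 13.02 ≈ 4, so the molecular formula is C4H4.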